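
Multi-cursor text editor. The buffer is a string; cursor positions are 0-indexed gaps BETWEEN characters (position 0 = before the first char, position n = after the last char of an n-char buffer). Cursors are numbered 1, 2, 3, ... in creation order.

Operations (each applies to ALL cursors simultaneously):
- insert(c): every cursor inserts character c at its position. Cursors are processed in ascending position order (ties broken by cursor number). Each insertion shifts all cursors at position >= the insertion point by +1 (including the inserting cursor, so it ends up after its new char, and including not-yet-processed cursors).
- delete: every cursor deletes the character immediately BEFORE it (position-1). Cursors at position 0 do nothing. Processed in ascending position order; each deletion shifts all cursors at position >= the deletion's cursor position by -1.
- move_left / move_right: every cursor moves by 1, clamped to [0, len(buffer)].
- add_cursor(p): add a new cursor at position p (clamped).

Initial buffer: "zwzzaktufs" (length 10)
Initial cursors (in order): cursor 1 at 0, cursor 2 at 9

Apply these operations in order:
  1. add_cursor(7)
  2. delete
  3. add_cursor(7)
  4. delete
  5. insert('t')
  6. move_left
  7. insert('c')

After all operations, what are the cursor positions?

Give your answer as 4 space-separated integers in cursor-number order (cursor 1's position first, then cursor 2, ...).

After op 1 (add_cursor(7)): buffer="zwzzaktufs" (len 10), cursors c1@0 c3@7 c2@9, authorship ..........
After op 2 (delete): buffer="zwzzakus" (len 8), cursors c1@0 c3@6 c2@7, authorship ........
After op 3 (add_cursor(7)): buffer="zwzzakus" (len 8), cursors c1@0 c3@6 c2@7 c4@7, authorship ........
After op 4 (delete): buffer="zwzzs" (len 5), cursors c1@0 c2@4 c3@4 c4@4, authorship .....
After op 5 (insert('t')): buffer="tzwzzttts" (len 9), cursors c1@1 c2@8 c3@8 c4@8, authorship 1....234.
After op 6 (move_left): buffer="tzwzzttts" (len 9), cursors c1@0 c2@7 c3@7 c4@7, authorship 1....234.
After op 7 (insert('c')): buffer="ctzwzzttcccts" (len 13), cursors c1@1 c2@11 c3@11 c4@11, authorship 11....232344.

Answer: 1 11 11 11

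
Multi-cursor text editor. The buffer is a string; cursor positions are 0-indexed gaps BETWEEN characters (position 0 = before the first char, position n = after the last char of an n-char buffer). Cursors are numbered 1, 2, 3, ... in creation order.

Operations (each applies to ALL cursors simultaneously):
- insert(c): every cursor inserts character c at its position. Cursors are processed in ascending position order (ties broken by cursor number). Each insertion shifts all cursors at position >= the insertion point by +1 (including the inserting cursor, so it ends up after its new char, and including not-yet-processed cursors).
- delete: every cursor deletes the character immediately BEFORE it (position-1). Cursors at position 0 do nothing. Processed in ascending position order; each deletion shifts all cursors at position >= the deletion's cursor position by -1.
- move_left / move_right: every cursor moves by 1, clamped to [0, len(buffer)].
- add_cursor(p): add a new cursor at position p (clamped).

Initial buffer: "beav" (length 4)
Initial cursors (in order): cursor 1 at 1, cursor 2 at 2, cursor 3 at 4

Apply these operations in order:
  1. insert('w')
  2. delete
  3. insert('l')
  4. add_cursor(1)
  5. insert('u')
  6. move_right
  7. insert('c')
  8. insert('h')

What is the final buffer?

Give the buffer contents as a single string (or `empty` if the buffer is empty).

After op 1 (insert('w')): buffer="bwewavw" (len 7), cursors c1@2 c2@4 c3@7, authorship .1.2..3
After op 2 (delete): buffer="beav" (len 4), cursors c1@1 c2@2 c3@4, authorship ....
After op 3 (insert('l')): buffer="blelavl" (len 7), cursors c1@2 c2@4 c3@7, authorship .1.2..3
After op 4 (add_cursor(1)): buffer="blelavl" (len 7), cursors c4@1 c1@2 c2@4 c3@7, authorship .1.2..3
After op 5 (insert('u')): buffer="bulueluavlu" (len 11), cursors c4@2 c1@4 c2@7 c3@11, authorship .411.22..33
After op 6 (move_right): buffer="bulueluavlu" (len 11), cursors c4@3 c1@5 c2@8 c3@11, authorship .411.22..33
After op 7 (insert('c')): buffer="bulcuecluacvluc" (len 15), cursors c4@4 c1@7 c2@11 c3@15, authorship .4141.122.2.333
After op 8 (insert('h')): buffer="bulchuechluachvluch" (len 19), cursors c4@5 c1@9 c2@14 c3@19, authorship .41441.1122.22.3333

Answer: bulchuechluachvluch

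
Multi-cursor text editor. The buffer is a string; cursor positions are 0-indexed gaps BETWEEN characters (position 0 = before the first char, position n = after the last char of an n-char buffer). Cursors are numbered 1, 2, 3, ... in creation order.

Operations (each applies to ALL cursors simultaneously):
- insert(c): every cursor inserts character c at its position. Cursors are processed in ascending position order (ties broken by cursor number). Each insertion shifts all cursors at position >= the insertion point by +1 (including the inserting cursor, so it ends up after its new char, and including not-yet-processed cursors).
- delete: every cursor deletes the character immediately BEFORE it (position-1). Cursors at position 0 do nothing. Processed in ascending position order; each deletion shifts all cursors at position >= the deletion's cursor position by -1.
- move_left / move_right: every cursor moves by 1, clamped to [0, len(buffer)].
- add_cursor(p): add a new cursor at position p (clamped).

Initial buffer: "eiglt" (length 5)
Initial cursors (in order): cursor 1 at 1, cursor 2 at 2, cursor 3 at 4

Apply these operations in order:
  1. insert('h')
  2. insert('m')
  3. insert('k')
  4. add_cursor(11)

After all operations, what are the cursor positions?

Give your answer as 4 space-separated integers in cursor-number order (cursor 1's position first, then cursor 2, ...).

Answer: 4 8 13 11

Derivation:
After op 1 (insert('h')): buffer="ehihglht" (len 8), cursors c1@2 c2@4 c3@7, authorship .1.2..3.
After op 2 (insert('m')): buffer="ehmihmglhmt" (len 11), cursors c1@3 c2@6 c3@10, authorship .11.22..33.
After op 3 (insert('k')): buffer="ehmkihmkglhmkt" (len 14), cursors c1@4 c2@8 c3@13, authorship .111.222..333.
After op 4 (add_cursor(11)): buffer="ehmkihmkglhmkt" (len 14), cursors c1@4 c2@8 c4@11 c3@13, authorship .111.222..333.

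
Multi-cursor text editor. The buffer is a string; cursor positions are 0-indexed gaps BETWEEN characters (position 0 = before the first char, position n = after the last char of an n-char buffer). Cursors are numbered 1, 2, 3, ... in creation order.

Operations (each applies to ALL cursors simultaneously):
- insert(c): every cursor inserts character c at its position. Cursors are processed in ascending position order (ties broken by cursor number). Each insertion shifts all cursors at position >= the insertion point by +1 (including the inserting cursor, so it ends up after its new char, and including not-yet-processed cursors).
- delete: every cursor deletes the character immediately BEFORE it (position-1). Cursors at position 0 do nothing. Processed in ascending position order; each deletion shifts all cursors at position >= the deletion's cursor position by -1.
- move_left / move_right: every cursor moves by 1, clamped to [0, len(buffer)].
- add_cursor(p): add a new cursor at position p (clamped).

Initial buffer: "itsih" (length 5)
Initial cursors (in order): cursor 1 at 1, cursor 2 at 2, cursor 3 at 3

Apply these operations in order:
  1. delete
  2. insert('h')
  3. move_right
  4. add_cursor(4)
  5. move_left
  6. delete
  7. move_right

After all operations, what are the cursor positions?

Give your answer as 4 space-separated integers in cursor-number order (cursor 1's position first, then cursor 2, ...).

Answer: 1 1 1 1

Derivation:
After op 1 (delete): buffer="ih" (len 2), cursors c1@0 c2@0 c3@0, authorship ..
After op 2 (insert('h')): buffer="hhhih" (len 5), cursors c1@3 c2@3 c3@3, authorship 123..
After op 3 (move_right): buffer="hhhih" (len 5), cursors c1@4 c2@4 c3@4, authorship 123..
After op 4 (add_cursor(4)): buffer="hhhih" (len 5), cursors c1@4 c2@4 c3@4 c4@4, authorship 123..
After op 5 (move_left): buffer="hhhih" (len 5), cursors c1@3 c2@3 c3@3 c4@3, authorship 123..
After op 6 (delete): buffer="ih" (len 2), cursors c1@0 c2@0 c3@0 c4@0, authorship ..
After op 7 (move_right): buffer="ih" (len 2), cursors c1@1 c2@1 c3@1 c4@1, authorship ..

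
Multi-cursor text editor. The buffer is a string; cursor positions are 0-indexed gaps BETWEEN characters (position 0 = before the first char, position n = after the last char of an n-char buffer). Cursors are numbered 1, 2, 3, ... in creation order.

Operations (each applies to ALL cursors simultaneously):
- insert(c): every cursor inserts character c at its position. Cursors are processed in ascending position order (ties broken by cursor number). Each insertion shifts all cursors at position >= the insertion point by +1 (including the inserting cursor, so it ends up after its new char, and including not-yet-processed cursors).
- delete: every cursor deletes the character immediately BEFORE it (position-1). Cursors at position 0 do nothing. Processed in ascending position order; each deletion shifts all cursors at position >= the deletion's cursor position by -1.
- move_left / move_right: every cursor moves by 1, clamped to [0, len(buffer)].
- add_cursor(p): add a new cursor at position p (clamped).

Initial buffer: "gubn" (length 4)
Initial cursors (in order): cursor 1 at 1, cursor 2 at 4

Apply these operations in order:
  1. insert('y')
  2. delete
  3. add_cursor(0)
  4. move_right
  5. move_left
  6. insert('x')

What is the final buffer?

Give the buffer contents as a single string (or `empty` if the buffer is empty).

Answer: xgxubxn

Derivation:
After op 1 (insert('y')): buffer="gyubny" (len 6), cursors c1@2 c2@6, authorship .1...2
After op 2 (delete): buffer="gubn" (len 4), cursors c1@1 c2@4, authorship ....
After op 3 (add_cursor(0)): buffer="gubn" (len 4), cursors c3@0 c1@1 c2@4, authorship ....
After op 4 (move_right): buffer="gubn" (len 4), cursors c3@1 c1@2 c2@4, authorship ....
After op 5 (move_left): buffer="gubn" (len 4), cursors c3@0 c1@1 c2@3, authorship ....
After op 6 (insert('x')): buffer="xgxubxn" (len 7), cursors c3@1 c1@3 c2@6, authorship 3.1..2.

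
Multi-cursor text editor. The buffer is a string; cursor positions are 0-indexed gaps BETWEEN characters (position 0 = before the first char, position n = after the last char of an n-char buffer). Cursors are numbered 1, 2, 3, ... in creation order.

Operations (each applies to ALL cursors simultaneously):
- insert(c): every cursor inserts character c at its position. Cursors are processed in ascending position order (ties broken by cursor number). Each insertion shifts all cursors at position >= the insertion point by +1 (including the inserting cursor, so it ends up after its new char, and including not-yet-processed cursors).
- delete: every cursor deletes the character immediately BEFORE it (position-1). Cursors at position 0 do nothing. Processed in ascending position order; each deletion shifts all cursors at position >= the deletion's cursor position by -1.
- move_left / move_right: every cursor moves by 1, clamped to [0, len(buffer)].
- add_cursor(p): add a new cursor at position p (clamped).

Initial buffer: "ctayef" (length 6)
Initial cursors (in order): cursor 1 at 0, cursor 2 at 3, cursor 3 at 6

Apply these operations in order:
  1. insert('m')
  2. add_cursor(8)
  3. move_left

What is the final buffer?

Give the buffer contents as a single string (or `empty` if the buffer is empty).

After op 1 (insert('m')): buffer="mctamyefm" (len 9), cursors c1@1 c2@5 c3@9, authorship 1...2...3
After op 2 (add_cursor(8)): buffer="mctamyefm" (len 9), cursors c1@1 c2@5 c4@8 c3@9, authorship 1...2...3
After op 3 (move_left): buffer="mctamyefm" (len 9), cursors c1@0 c2@4 c4@7 c3@8, authorship 1...2...3

Answer: mctamyefm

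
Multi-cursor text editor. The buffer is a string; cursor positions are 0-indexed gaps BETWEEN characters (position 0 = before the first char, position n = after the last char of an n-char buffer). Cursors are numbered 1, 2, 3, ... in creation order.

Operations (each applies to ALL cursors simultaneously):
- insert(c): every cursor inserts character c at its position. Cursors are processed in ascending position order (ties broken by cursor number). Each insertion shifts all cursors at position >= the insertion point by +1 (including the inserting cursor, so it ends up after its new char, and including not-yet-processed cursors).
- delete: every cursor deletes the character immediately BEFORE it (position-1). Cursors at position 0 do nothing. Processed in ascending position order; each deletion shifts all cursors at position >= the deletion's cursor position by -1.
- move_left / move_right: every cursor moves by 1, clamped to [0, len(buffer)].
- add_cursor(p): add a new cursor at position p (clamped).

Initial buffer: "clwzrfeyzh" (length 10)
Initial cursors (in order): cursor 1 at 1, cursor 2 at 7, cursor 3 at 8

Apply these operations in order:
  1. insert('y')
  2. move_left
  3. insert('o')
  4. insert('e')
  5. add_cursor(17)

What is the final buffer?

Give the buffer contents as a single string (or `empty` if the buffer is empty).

After op 1 (insert('y')): buffer="cylwzrfeyyyzh" (len 13), cursors c1@2 c2@9 c3@11, authorship .1......2.3..
After op 2 (move_left): buffer="cylwzrfeyyyzh" (len 13), cursors c1@1 c2@8 c3@10, authorship .1......2.3..
After op 3 (insert('o')): buffer="coylwzrfeoyyoyzh" (len 16), cursors c1@2 c2@10 c3@13, authorship .11......22.33..
After op 4 (insert('e')): buffer="coeylwzrfeoeyyoeyzh" (len 19), cursors c1@3 c2@12 c3@16, authorship .111......222.333..
After op 5 (add_cursor(17)): buffer="coeylwzrfeoeyyoeyzh" (len 19), cursors c1@3 c2@12 c3@16 c4@17, authorship .111......222.333..

Answer: coeylwzrfeoeyyoeyzh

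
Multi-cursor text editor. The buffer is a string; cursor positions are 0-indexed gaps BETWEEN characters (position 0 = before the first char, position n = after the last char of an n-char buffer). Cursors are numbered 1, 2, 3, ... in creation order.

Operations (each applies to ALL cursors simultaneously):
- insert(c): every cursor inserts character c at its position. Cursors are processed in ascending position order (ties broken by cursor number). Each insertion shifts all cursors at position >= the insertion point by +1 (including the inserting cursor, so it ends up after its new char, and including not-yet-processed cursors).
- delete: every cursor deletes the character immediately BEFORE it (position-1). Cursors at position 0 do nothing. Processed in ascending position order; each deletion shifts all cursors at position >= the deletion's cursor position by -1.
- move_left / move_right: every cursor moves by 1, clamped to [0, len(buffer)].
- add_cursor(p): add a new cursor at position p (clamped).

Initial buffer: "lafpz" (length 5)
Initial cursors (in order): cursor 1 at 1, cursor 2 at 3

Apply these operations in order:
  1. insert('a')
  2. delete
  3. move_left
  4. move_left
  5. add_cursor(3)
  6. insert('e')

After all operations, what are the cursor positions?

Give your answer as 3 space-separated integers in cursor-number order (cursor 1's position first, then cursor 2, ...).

Answer: 1 3 6

Derivation:
After op 1 (insert('a')): buffer="laafapz" (len 7), cursors c1@2 c2@5, authorship .1..2..
After op 2 (delete): buffer="lafpz" (len 5), cursors c1@1 c2@3, authorship .....
After op 3 (move_left): buffer="lafpz" (len 5), cursors c1@0 c2@2, authorship .....
After op 4 (move_left): buffer="lafpz" (len 5), cursors c1@0 c2@1, authorship .....
After op 5 (add_cursor(3)): buffer="lafpz" (len 5), cursors c1@0 c2@1 c3@3, authorship .....
After op 6 (insert('e')): buffer="eleafepz" (len 8), cursors c1@1 c2@3 c3@6, authorship 1.2..3..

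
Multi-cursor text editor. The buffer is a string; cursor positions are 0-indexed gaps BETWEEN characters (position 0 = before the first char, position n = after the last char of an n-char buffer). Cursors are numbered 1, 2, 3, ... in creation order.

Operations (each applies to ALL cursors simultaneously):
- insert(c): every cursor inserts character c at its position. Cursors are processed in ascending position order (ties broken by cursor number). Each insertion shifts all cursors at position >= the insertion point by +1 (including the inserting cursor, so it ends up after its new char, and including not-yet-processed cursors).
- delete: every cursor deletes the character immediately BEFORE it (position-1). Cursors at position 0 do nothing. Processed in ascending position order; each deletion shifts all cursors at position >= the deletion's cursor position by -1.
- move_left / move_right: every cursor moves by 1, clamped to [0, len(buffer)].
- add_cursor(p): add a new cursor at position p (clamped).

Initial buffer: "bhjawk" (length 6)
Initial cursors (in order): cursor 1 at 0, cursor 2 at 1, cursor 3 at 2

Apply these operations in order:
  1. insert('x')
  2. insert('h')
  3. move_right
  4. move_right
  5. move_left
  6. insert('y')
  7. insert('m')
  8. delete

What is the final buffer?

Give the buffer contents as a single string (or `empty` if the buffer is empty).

Answer: xhbyxhhyxhjyawk

Derivation:
After op 1 (insert('x')): buffer="xbxhxjawk" (len 9), cursors c1@1 c2@3 c3@5, authorship 1.2.3....
After op 2 (insert('h')): buffer="xhbxhhxhjawk" (len 12), cursors c1@2 c2@5 c3@8, authorship 11.22.33....
After op 3 (move_right): buffer="xhbxhhxhjawk" (len 12), cursors c1@3 c2@6 c3@9, authorship 11.22.33....
After op 4 (move_right): buffer="xhbxhhxhjawk" (len 12), cursors c1@4 c2@7 c3@10, authorship 11.22.33....
After op 5 (move_left): buffer="xhbxhhxhjawk" (len 12), cursors c1@3 c2@6 c3@9, authorship 11.22.33....
After op 6 (insert('y')): buffer="xhbyxhhyxhjyawk" (len 15), cursors c1@4 c2@8 c3@12, authorship 11.122.233.3...
After op 7 (insert('m')): buffer="xhbymxhhymxhjymawk" (len 18), cursors c1@5 c2@10 c3@15, authorship 11.1122.2233.33...
After op 8 (delete): buffer="xhbyxhhyxhjyawk" (len 15), cursors c1@4 c2@8 c3@12, authorship 11.122.233.3...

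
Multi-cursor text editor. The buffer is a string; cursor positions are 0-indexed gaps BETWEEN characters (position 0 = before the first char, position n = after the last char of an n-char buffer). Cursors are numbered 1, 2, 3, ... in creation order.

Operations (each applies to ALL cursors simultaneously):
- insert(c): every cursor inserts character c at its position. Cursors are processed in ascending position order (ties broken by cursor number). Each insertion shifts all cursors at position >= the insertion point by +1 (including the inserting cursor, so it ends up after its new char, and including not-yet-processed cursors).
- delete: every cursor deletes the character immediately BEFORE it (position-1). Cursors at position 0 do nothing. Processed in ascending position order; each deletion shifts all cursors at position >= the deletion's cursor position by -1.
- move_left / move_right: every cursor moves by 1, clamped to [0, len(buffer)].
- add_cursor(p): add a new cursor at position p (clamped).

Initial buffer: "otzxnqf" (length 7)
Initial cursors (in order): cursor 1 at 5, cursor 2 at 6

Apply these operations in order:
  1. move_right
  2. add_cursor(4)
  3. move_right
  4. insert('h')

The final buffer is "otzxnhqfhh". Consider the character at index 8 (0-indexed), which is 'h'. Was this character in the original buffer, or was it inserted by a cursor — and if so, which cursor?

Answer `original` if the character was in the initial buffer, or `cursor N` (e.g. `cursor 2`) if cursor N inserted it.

After op 1 (move_right): buffer="otzxnqf" (len 7), cursors c1@6 c2@7, authorship .......
After op 2 (add_cursor(4)): buffer="otzxnqf" (len 7), cursors c3@4 c1@6 c2@7, authorship .......
After op 3 (move_right): buffer="otzxnqf" (len 7), cursors c3@5 c1@7 c2@7, authorship .......
After op 4 (insert('h')): buffer="otzxnhqfhh" (len 10), cursors c3@6 c1@10 c2@10, authorship .....3..12
Authorship (.=original, N=cursor N): . . . . . 3 . . 1 2
Index 8: author = 1

Answer: cursor 1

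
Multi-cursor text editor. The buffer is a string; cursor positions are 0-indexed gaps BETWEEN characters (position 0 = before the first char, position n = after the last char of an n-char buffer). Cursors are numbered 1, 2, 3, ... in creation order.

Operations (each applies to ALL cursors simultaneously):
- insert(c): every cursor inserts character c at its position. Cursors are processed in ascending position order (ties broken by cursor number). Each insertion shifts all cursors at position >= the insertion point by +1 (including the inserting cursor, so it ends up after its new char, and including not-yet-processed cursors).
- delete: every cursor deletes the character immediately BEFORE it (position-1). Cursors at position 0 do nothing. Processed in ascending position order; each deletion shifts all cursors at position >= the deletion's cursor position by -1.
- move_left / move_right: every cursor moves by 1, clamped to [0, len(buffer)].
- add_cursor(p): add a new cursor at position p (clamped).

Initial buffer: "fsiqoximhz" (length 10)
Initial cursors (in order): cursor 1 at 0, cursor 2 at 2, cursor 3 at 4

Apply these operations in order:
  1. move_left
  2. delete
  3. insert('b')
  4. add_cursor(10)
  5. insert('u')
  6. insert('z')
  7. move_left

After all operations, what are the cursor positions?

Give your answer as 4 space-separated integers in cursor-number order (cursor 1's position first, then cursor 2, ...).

Answer: 5 5 9 17

Derivation:
After op 1 (move_left): buffer="fsiqoximhz" (len 10), cursors c1@0 c2@1 c3@3, authorship ..........
After op 2 (delete): buffer="sqoximhz" (len 8), cursors c1@0 c2@0 c3@1, authorship ........
After op 3 (insert('b')): buffer="bbsbqoximhz" (len 11), cursors c1@2 c2@2 c3@4, authorship 12.3.......
After op 4 (add_cursor(10)): buffer="bbsbqoximhz" (len 11), cursors c1@2 c2@2 c3@4 c4@10, authorship 12.3.......
After op 5 (insert('u')): buffer="bbuusbuqoximhuz" (len 15), cursors c1@4 c2@4 c3@7 c4@14, authorship 1212.33......4.
After op 6 (insert('z')): buffer="bbuuzzsbuzqoximhuzz" (len 19), cursors c1@6 c2@6 c3@10 c4@18, authorship 121212.333......44.
After op 7 (move_left): buffer="bbuuzzsbuzqoximhuzz" (len 19), cursors c1@5 c2@5 c3@9 c4@17, authorship 121212.333......44.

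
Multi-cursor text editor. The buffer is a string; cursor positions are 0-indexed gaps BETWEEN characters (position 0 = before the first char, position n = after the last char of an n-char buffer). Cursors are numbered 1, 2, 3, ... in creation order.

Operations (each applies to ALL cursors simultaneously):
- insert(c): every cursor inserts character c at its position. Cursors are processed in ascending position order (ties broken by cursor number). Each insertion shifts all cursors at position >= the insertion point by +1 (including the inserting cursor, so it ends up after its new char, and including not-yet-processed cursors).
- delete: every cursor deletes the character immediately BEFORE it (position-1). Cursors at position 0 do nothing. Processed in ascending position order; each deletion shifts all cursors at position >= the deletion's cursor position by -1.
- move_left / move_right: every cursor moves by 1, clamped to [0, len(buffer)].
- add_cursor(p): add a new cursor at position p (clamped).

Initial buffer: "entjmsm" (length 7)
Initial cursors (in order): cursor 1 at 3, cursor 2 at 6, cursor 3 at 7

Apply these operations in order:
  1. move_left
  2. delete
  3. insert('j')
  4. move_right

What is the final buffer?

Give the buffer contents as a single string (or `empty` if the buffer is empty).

After op 1 (move_left): buffer="entjmsm" (len 7), cursors c1@2 c2@5 c3@6, authorship .......
After op 2 (delete): buffer="etjm" (len 4), cursors c1@1 c2@3 c3@3, authorship ....
After op 3 (insert('j')): buffer="ejtjjjm" (len 7), cursors c1@2 c2@6 c3@6, authorship .1..23.
After op 4 (move_right): buffer="ejtjjjm" (len 7), cursors c1@3 c2@7 c3@7, authorship .1..23.

Answer: ejtjjjm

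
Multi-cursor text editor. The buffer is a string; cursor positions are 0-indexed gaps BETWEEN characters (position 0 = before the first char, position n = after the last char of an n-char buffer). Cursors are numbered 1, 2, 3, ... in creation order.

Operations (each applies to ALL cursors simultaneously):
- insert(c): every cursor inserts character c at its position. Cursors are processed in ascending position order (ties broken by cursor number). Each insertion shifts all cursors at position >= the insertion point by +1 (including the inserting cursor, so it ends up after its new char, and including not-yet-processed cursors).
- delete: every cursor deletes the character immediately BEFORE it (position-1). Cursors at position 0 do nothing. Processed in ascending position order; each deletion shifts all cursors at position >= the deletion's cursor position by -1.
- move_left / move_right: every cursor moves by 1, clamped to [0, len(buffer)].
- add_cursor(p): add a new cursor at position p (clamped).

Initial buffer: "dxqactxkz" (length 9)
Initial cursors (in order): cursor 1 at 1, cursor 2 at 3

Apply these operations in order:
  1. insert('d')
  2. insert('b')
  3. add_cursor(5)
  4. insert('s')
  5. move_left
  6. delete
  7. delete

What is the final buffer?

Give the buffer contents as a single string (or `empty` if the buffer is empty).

Answer: dsssactxkz

Derivation:
After op 1 (insert('d')): buffer="ddxqdactxkz" (len 11), cursors c1@2 c2@5, authorship .1..2......
After op 2 (insert('b')): buffer="ddbxqdbactxkz" (len 13), cursors c1@3 c2@7, authorship .11..22......
After op 3 (add_cursor(5)): buffer="ddbxqdbactxkz" (len 13), cursors c1@3 c3@5 c2@7, authorship .11..22......
After op 4 (insert('s')): buffer="ddbsxqsdbsactxkz" (len 16), cursors c1@4 c3@7 c2@10, authorship .111..3222......
After op 5 (move_left): buffer="ddbsxqsdbsactxkz" (len 16), cursors c1@3 c3@6 c2@9, authorship .111..3222......
After op 6 (delete): buffer="ddsxsdsactxkz" (len 13), cursors c1@2 c3@4 c2@6, authorship .11.322......
After op 7 (delete): buffer="dsssactxkz" (len 10), cursors c1@1 c3@2 c2@3, authorship .132......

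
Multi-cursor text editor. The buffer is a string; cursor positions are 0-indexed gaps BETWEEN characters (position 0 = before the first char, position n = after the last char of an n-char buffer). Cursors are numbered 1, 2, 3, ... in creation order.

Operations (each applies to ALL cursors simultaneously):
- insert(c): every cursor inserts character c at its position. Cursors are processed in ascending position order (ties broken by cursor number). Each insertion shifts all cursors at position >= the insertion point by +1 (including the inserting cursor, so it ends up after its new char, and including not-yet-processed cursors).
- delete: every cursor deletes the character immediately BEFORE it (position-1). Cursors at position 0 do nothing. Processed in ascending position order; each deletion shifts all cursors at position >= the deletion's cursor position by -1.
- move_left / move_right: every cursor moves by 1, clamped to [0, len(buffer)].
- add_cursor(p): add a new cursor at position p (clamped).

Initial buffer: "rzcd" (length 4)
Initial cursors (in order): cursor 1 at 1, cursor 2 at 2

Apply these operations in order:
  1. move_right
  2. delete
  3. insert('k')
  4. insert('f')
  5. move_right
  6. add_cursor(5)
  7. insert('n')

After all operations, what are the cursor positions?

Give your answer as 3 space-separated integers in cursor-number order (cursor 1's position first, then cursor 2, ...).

After op 1 (move_right): buffer="rzcd" (len 4), cursors c1@2 c2@3, authorship ....
After op 2 (delete): buffer="rd" (len 2), cursors c1@1 c2@1, authorship ..
After op 3 (insert('k')): buffer="rkkd" (len 4), cursors c1@3 c2@3, authorship .12.
After op 4 (insert('f')): buffer="rkkffd" (len 6), cursors c1@5 c2@5, authorship .1212.
After op 5 (move_right): buffer="rkkffd" (len 6), cursors c1@6 c2@6, authorship .1212.
After op 6 (add_cursor(5)): buffer="rkkffd" (len 6), cursors c3@5 c1@6 c2@6, authorship .1212.
After op 7 (insert('n')): buffer="rkkffndnn" (len 9), cursors c3@6 c1@9 c2@9, authorship .12123.12

Answer: 9 9 6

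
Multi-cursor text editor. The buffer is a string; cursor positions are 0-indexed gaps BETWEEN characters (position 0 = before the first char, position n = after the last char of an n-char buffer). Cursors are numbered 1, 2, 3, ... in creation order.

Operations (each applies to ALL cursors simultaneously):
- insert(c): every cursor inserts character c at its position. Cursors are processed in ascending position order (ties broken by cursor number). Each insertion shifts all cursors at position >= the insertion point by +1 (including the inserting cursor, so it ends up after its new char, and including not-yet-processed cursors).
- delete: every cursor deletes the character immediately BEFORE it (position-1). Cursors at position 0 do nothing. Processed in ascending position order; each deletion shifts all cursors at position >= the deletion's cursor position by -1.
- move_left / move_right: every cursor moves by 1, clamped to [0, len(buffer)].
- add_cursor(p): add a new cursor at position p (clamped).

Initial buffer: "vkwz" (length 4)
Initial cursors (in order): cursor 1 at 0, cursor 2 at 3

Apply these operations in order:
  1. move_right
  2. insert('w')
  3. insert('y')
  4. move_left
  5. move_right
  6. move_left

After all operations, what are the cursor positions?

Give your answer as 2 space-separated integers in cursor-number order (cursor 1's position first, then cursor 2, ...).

Answer: 2 7

Derivation:
After op 1 (move_right): buffer="vkwz" (len 4), cursors c1@1 c2@4, authorship ....
After op 2 (insert('w')): buffer="vwkwzw" (len 6), cursors c1@2 c2@6, authorship .1...2
After op 3 (insert('y')): buffer="vwykwzwy" (len 8), cursors c1@3 c2@8, authorship .11...22
After op 4 (move_left): buffer="vwykwzwy" (len 8), cursors c1@2 c2@7, authorship .11...22
After op 5 (move_right): buffer="vwykwzwy" (len 8), cursors c1@3 c2@8, authorship .11...22
After op 6 (move_left): buffer="vwykwzwy" (len 8), cursors c1@2 c2@7, authorship .11...22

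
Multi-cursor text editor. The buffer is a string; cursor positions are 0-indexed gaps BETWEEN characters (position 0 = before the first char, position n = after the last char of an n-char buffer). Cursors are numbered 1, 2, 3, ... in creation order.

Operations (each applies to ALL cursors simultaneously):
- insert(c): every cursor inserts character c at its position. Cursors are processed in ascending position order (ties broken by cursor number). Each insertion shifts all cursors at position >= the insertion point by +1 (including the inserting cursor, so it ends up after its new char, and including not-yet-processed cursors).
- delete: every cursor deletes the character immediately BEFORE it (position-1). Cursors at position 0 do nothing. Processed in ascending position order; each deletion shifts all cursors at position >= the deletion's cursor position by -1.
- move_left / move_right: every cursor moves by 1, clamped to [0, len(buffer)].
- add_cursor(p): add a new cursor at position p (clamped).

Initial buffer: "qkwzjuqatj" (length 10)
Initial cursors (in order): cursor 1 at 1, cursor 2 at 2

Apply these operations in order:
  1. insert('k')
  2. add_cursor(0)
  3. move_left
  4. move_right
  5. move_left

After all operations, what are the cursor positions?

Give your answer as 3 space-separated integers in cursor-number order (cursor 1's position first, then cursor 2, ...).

After op 1 (insert('k')): buffer="qkkkwzjuqatj" (len 12), cursors c1@2 c2@4, authorship .1.2........
After op 2 (add_cursor(0)): buffer="qkkkwzjuqatj" (len 12), cursors c3@0 c1@2 c2@4, authorship .1.2........
After op 3 (move_left): buffer="qkkkwzjuqatj" (len 12), cursors c3@0 c1@1 c2@3, authorship .1.2........
After op 4 (move_right): buffer="qkkkwzjuqatj" (len 12), cursors c3@1 c1@2 c2@4, authorship .1.2........
After op 5 (move_left): buffer="qkkkwzjuqatj" (len 12), cursors c3@0 c1@1 c2@3, authorship .1.2........

Answer: 1 3 0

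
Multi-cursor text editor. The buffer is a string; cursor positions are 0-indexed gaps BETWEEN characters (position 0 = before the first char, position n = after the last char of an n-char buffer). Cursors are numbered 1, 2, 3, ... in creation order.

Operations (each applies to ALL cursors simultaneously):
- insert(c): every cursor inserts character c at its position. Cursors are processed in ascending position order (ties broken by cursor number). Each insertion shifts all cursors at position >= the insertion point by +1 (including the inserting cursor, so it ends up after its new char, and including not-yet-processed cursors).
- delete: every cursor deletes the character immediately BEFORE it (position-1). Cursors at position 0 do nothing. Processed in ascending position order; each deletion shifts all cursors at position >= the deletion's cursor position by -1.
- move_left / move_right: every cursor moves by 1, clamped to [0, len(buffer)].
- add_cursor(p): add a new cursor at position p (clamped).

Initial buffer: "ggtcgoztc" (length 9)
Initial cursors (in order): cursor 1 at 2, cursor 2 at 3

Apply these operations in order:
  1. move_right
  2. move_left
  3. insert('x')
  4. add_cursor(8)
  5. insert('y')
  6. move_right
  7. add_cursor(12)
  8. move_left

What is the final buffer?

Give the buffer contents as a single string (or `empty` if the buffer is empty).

After op 1 (move_right): buffer="ggtcgoztc" (len 9), cursors c1@3 c2@4, authorship .........
After op 2 (move_left): buffer="ggtcgoztc" (len 9), cursors c1@2 c2@3, authorship .........
After op 3 (insert('x')): buffer="ggxtxcgoztc" (len 11), cursors c1@3 c2@5, authorship ..1.2......
After op 4 (add_cursor(8)): buffer="ggxtxcgoztc" (len 11), cursors c1@3 c2@5 c3@8, authorship ..1.2......
After op 5 (insert('y')): buffer="ggxytxycgoyztc" (len 14), cursors c1@4 c2@7 c3@11, authorship ..11.22...3...
After op 6 (move_right): buffer="ggxytxycgoyztc" (len 14), cursors c1@5 c2@8 c3@12, authorship ..11.22...3...
After op 7 (add_cursor(12)): buffer="ggxytxycgoyztc" (len 14), cursors c1@5 c2@8 c3@12 c4@12, authorship ..11.22...3...
After op 8 (move_left): buffer="ggxytxycgoyztc" (len 14), cursors c1@4 c2@7 c3@11 c4@11, authorship ..11.22...3...

Answer: ggxytxycgoyztc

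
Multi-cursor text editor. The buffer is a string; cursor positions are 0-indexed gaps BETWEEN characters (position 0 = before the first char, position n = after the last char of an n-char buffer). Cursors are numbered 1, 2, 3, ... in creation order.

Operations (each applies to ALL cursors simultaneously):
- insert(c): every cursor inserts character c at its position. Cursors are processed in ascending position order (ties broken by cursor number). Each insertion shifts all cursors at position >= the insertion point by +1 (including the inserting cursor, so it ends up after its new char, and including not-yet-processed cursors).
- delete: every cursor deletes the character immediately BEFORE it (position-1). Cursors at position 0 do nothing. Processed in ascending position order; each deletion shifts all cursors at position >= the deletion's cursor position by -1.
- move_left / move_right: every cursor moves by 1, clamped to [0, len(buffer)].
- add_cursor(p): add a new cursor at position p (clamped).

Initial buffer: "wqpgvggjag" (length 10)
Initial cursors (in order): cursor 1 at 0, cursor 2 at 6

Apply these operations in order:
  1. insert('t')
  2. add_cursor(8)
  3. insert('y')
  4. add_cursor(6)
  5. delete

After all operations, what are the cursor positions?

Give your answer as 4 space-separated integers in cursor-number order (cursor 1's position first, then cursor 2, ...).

After op 1 (insert('t')): buffer="twqpgvgtgjag" (len 12), cursors c1@1 c2@8, authorship 1......2....
After op 2 (add_cursor(8)): buffer="twqpgvgtgjag" (len 12), cursors c1@1 c2@8 c3@8, authorship 1......2....
After op 3 (insert('y')): buffer="tywqpgvgtyygjag" (len 15), cursors c1@2 c2@11 c3@11, authorship 11......223....
After op 4 (add_cursor(6)): buffer="tywqpgvgtyygjag" (len 15), cursors c1@2 c4@6 c2@11 c3@11, authorship 11......223....
After op 5 (delete): buffer="twqpvgtgjag" (len 11), cursors c1@1 c4@4 c2@7 c3@7, authorship 1.....2....

Answer: 1 7 7 4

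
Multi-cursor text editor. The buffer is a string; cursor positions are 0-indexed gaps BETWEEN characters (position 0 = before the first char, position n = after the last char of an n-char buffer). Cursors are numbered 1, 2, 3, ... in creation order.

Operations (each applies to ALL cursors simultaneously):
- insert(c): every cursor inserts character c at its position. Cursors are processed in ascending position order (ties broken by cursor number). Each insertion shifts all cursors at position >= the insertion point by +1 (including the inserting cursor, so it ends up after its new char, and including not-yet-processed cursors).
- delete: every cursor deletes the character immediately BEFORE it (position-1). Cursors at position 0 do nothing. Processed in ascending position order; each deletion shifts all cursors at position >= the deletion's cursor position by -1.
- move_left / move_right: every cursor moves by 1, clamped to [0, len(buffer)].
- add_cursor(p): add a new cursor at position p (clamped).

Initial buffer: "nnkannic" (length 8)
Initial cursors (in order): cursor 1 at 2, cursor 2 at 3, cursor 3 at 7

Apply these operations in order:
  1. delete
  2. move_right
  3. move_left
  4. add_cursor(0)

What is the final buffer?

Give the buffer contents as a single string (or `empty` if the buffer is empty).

Answer: nannc

Derivation:
After op 1 (delete): buffer="nannc" (len 5), cursors c1@1 c2@1 c3@4, authorship .....
After op 2 (move_right): buffer="nannc" (len 5), cursors c1@2 c2@2 c3@5, authorship .....
After op 3 (move_left): buffer="nannc" (len 5), cursors c1@1 c2@1 c3@4, authorship .....
After op 4 (add_cursor(0)): buffer="nannc" (len 5), cursors c4@0 c1@1 c2@1 c3@4, authorship .....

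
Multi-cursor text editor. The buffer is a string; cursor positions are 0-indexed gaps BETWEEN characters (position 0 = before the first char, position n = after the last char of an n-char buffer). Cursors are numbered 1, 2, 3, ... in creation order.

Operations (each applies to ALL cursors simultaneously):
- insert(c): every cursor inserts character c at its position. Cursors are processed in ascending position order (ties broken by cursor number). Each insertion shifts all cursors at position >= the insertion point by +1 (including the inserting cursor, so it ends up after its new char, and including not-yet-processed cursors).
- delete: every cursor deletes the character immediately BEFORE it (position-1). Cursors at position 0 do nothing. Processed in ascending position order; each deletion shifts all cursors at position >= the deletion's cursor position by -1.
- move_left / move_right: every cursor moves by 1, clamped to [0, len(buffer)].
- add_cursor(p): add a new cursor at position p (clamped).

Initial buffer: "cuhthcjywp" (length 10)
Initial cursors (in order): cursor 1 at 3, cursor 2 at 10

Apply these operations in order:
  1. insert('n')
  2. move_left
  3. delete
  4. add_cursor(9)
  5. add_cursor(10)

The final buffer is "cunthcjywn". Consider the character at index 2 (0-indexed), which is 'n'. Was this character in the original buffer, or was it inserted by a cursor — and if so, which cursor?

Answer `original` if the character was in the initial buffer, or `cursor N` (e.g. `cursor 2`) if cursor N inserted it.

After op 1 (insert('n')): buffer="cuhnthcjywpn" (len 12), cursors c1@4 c2@12, authorship ...1.......2
After op 2 (move_left): buffer="cuhnthcjywpn" (len 12), cursors c1@3 c2@11, authorship ...1.......2
After op 3 (delete): buffer="cunthcjywn" (len 10), cursors c1@2 c2@9, authorship ..1......2
After op 4 (add_cursor(9)): buffer="cunthcjywn" (len 10), cursors c1@2 c2@9 c3@9, authorship ..1......2
After op 5 (add_cursor(10)): buffer="cunthcjywn" (len 10), cursors c1@2 c2@9 c3@9 c4@10, authorship ..1......2
Authorship (.=original, N=cursor N): . . 1 . . . . . . 2
Index 2: author = 1

Answer: cursor 1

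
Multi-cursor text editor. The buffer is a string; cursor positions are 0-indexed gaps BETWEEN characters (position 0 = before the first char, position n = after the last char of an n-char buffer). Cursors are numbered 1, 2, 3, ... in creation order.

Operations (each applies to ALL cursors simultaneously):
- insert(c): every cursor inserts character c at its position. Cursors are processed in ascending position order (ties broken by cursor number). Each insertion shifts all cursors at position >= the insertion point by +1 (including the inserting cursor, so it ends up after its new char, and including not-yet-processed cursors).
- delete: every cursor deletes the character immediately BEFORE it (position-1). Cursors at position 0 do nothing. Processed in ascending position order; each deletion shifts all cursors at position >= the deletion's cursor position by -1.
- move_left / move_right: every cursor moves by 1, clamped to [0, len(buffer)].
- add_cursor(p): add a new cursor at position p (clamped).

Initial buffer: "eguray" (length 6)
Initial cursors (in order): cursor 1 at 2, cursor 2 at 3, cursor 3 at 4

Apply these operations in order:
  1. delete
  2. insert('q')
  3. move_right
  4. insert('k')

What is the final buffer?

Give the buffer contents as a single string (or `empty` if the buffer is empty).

After op 1 (delete): buffer="eay" (len 3), cursors c1@1 c2@1 c3@1, authorship ...
After op 2 (insert('q')): buffer="eqqqay" (len 6), cursors c1@4 c2@4 c3@4, authorship .123..
After op 3 (move_right): buffer="eqqqay" (len 6), cursors c1@5 c2@5 c3@5, authorship .123..
After op 4 (insert('k')): buffer="eqqqakkky" (len 9), cursors c1@8 c2@8 c3@8, authorship .123.123.

Answer: eqqqakkky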